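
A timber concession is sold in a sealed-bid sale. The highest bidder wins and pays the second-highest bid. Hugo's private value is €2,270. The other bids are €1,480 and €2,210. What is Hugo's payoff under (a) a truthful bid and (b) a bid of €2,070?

The highest competing bid is €2,210.
Bidding truthfully at €2,270: Hugo has the top bid, wins, and pays the second-highest bid €2,210. Payoff = €2,270 − €2,210 = €60.
Bidding €2,070: the top bid is €2,210 (a rival), so Hugo loses. Payoff = €0.

(a) €60  (b) €0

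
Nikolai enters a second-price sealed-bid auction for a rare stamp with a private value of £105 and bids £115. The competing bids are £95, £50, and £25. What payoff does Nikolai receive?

Highest competing bid: £95.
Nikolai's bid £115 is the highest overall, so Nikolai wins and pays the second-highest bid, £95.
Payoff = value − price = £105 − £95 = £10.

Payoff = £10.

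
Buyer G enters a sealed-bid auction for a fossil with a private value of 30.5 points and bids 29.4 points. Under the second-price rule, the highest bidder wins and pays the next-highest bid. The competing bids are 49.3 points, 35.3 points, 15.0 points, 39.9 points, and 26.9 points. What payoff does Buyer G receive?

Highest competing bid: 49.3 points.
Buyer G's bid 29.4 points is not the highest, so Buyer G loses, pays nothing, and earns zero payoff.

Payoff = 0.0 points.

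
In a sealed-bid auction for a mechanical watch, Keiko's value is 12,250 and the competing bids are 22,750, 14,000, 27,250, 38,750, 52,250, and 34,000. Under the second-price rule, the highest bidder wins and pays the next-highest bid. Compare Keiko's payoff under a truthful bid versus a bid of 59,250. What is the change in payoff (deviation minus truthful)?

-40,000

The highest competing bid is 52,250.
Bidding truthfully at 12,250: the top bid is 52,250 (a rival), so Keiko loses. Payoff = 0.
Bidding 59,250: Keiko has the top bid, wins, and pays the second-highest bid 52,250. Payoff = 12,250 − 52,250 = -40,000.
Change = -40,000 − 0 = -40,000.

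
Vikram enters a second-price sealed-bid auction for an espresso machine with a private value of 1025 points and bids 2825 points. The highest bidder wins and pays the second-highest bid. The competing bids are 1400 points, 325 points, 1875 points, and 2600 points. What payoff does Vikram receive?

Highest competing bid: 2600 points.
Vikram's bid 2825 points is the highest overall, so Vikram wins and pays the second-highest bid, 2600 points.
Payoff = value − price = 1025 points − 2600 points = -1575 points.

-1575 points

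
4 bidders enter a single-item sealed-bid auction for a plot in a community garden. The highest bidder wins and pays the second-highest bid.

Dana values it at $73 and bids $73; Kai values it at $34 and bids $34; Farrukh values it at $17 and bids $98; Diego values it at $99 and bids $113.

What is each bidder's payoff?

Payoffs: Dana $0, Kai $0, Farrukh $0, Diego $1.

Sorted high to low: Diego $113, then Farrukh $98, then Dana $73, then Kai $34.
Diego has the top bid and wins; the price is the second-highest bid, $98.
Diego's payoff = $99 − $98 = $1. All other bidders lose, so their payoff is 0.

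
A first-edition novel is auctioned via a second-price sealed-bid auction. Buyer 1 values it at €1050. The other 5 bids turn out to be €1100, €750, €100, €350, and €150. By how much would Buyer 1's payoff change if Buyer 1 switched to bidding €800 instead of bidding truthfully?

Payoff change: €0.

The highest competing bid is €1100.
Bidding truthfully at €1050: the top bid is €1100 (a rival), so Buyer 1 loses. Payoff = €0.
Bidding €800: the top bid is €1100 (a rival), so Buyer 1 loses. Payoff = €0.
Change = €0 − €0 = €0.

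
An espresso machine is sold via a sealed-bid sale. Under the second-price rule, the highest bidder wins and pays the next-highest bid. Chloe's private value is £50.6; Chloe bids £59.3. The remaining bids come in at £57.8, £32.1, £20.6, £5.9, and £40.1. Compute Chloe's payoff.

Highest competing bid: £57.8.
Chloe's bid £59.3 is the highest overall, so Chloe wins and pays the second-highest bid, £57.8.
Payoff = value − price = £50.6 − £57.8 = -£7.2.

Chloe's payoff: -£7.2.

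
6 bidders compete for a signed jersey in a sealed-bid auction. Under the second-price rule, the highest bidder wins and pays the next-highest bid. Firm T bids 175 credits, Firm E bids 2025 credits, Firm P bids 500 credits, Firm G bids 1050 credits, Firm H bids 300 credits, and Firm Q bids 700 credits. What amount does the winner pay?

The winner pays 1050 credits.

Bids in descending order: Firm E 2025 credits > Firm G 1050 credits > Firm Q 700 credits > Firm P 500 credits > Firm H 300 credits > Firm T 175 credits.
Firm E has the highest bid, so Firm E wins.
The second-highest bid is 1050 credits, so that is what Firm E pays.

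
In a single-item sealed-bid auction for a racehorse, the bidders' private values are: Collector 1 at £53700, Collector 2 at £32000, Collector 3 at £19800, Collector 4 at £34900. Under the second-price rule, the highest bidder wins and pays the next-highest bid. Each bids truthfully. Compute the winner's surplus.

Winner's surplus: £18800.

Bids in descending order: Collector 1 £53700, then Collector 4 £34900, then Collector 2 £32000, then Collector 3 £19800.
Collector 1 wins with the top bid and pays the second-highest, £34900.
Surplus = £53700 − £34900 = £18800.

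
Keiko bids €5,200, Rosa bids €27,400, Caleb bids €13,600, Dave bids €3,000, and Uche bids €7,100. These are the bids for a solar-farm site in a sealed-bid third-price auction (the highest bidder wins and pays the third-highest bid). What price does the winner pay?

Bids in descending order: Rosa €27,400, then Caleb €13,600, then Uche €7,100, then Keiko €5,200, then Dave €3,000.
Rosa is the highest bidder, so Rosa wins.
Under the third-price rule, the price is the third-highest bid: €7,100.

The winner pays €7,100.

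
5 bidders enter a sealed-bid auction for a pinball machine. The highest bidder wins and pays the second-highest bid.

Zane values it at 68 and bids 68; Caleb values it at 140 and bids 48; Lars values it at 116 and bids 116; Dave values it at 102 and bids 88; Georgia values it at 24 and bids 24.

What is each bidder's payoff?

Payoffs: Zane 0, Caleb 0, Lars 28, Dave 0, Georgia 0.

Sorted high to low: Lars 116, then Dave 88, then Zane 68, then Caleb 48, then Georgia 24.
Lars has the top bid and wins; the price is the second-highest bid, 88.
Lars's payoff = 116 − 88 = 28. All other bidders lose, so their payoff is 0.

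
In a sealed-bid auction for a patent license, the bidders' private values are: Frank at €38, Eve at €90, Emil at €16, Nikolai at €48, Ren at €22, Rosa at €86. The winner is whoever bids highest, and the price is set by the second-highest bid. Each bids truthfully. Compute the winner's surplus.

Sorted high to low: Eve €90 > Rosa €86 > Nikolai €48 > Frank €38 > Ren €22 > Emil €16.
Eve wins with the top bid and pays the second-highest, €86.
Surplus = €90 − €86 = €4.

Surplus = €4.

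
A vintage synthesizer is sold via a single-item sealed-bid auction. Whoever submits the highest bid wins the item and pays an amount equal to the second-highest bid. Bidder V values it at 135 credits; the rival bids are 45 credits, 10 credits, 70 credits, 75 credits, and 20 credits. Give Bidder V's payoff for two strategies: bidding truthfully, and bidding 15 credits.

(a) 60 credits  (b) 0 credits

The highest competing bid is 75 credits.
Bidding truthfully at 135 credits: Bidder V has the top bid, wins, and pays the second-highest bid 75 credits. Payoff = 135 credits − 75 credits = 60 credits.
Bidding 15 credits: the top bid is 75 credits (a rival), so Bidder V loses. Payoff = 0 credits.
This is the dominant-strategy logic: truthful bidding weakly beats any alternative.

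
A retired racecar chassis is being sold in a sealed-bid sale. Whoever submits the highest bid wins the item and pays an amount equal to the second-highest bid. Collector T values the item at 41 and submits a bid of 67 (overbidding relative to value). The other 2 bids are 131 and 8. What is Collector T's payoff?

Highest competing bid: 131.
Collector T's bid 67 is not the highest, so Collector T loses, pays nothing, and earns zero payoff.

Payoff = 0.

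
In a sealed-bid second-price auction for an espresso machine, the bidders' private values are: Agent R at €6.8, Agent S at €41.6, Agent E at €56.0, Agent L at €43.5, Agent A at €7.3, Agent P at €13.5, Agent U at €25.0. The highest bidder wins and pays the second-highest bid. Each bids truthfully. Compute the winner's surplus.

Winner's surplus: €12.5.

Bids in descending order: Agent E €56.0 > Agent L €43.5 > Agent S €41.6 > Agent U €25.0 > Agent P €13.5 > Agent A €7.3 > Agent R €6.8.
Agent E wins with the top bid and pays the second-highest, €43.5.
Surplus = €56.0 − €43.5 = €12.5.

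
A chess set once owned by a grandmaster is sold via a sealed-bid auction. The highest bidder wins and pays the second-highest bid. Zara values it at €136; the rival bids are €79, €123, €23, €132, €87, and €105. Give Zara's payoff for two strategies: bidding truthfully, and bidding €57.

Truthful: €4; alternative: €0.

The highest competing bid is €132.
Bidding truthfully at €136: Zara has the top bid, wins, and pays the second-highest bid €132. Payoff = €136 − €132 = €4.
Bidding €57: the top bid is €132 (a rival), so Zara loses. Payoff = €0.
Deviating from a truthful bid can only lose payoff in a second-price auction — never gain.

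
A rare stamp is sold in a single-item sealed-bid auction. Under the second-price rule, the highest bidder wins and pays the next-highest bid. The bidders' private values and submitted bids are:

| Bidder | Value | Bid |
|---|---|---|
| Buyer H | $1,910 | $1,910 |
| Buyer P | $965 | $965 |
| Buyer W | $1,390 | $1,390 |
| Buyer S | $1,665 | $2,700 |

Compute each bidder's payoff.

Payoffs: Buyer H $0, Buyer P $0, Buyer W $0, Buyer S -$245.

Sorted high to low: Buyer S $2,700; Buyer H $1,910; Buyer W $1,390; Buyer P $965.
Buyer S has the top bid and wins; the price is the second-highest bid, $1,910.
Buyer S's payoff = $1,665 − $1,910 = -$245. All other bidders lose, so their payoff is 0.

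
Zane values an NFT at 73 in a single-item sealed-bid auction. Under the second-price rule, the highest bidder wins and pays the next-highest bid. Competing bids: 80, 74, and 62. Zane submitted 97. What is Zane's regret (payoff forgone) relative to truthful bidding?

7

The highest competing bid is 80.
Bidding truthfully at 73: the top bid is 80 (a rival), so Zane loses. Payoff = 0.
Bidding 97: Zane has the top bid, wins, and pays the second-highest bid 80. Payoff = 73 − 80 = -7.
Regret = truthful payoff − actual payoff = 0 − -7 = 7.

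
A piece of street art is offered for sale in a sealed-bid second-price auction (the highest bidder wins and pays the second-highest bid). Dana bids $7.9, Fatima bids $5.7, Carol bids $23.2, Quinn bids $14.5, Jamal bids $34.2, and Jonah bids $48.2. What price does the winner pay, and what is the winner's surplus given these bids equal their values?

Price $34.2; surplus $14.0.

Ordered from highest: Jonah $48.2 > Jamal $34.2 > Carol $23.2 > Quinn $14.5 > Dana $7.9 > Fatima $5.7.
Jonah is the highest bidder, so Jonah wins.
Under the second-price rule, the price is the second-highest bid: $34.2.
Surplus = $48.2 − $34.2 = $14.0.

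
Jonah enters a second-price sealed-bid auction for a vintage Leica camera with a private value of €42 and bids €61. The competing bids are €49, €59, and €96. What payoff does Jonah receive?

Highest competing bid: €96.
Jonah's bid €61 is not the highest, so Jonah loses, pays nothing, and earns zero payoff.

€0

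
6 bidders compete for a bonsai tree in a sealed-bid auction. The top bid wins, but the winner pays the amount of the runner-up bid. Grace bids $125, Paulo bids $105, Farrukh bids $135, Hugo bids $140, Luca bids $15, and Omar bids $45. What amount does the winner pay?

Price paid: $135.

Ordered from highest: Hugo $140, then Farrukh $135, then Grace $125, then Paulo $105, then Omar $45, then Luca $15.
Hugo has the highest bid, so Hugo wins.
The second-highest bid is $135, so that is what Hugo pays.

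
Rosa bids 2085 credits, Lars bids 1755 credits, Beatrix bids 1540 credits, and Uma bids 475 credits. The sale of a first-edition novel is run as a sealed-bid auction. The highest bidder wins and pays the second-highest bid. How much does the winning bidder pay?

Ranking the bids: Rosa 2085 credits; Lars 1755 credits; Beatrix 1540 credits; Uma 475 credits.
Rosa has the highest bid, so Rosa wins.
The second-highest bid is 1755 credits, so that is what Rosa pays.

1755 credits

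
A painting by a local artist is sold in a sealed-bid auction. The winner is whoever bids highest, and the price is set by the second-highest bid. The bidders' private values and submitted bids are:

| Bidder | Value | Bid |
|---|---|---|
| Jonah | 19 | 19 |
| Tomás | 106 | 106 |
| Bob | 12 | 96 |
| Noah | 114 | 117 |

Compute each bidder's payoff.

Jonah 0, Tomás 0, Bob 0, Noah 8.

Sorted high to low: Noah 117, then Tomás 106, then Bob 96, then Jonah 19.
Noah has the top bid and wins; the price is the second-highest bid, 106.
Noah's payoff = 114 − 106 = 8. All other bidders lose, so their payoff is 0.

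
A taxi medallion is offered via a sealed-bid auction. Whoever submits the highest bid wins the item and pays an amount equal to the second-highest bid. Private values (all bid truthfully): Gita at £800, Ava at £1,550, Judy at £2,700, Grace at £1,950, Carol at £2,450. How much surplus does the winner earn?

Ranking the bids: Judy £2,700, then Carol £2,450, then Grace £1,950, then Ava £1,550, then Gita £800.
Judy wins with the top bid and pays the second-highest, £2,450.
Surplus = £2,700 − £2,450 = £250.

Winner's surplus: £250.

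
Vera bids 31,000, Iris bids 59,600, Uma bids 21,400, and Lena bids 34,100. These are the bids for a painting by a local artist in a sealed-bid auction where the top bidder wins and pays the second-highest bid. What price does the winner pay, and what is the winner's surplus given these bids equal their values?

The winner pays 34,100 for a surplus of 25,500.

Ranking the bids: Iris 59,600; Lena 34,100; Vera 31,000; Uma 21,400.
Iris is the highest bidder, so Iris wins.
Under the second-price rule, the price is the second-highest bid: 34,100.
Surplus = 59,600 − 34,100 = 25,500.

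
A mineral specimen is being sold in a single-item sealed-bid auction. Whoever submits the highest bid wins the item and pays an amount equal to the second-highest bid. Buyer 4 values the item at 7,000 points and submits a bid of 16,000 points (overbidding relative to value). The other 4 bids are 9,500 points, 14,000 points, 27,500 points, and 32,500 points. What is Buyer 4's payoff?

0 points

Highest competing bid: 32,500 points.
Buyer 4's bid 16,000 points is not the highest, so Buyer 4 loses, pays nothing, and earns zero payoff.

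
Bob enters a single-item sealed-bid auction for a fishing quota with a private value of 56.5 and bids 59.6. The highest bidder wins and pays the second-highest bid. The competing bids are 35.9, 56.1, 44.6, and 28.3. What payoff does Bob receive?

Highest competing bid: 56.1.
Bob's bid 59.6 is the highest overall, so Bob wins and pays the second-highest bid, 56.1.
Payoff = value − price = 56.5 − 56.1 = 0.4.

Payoff = 0.4.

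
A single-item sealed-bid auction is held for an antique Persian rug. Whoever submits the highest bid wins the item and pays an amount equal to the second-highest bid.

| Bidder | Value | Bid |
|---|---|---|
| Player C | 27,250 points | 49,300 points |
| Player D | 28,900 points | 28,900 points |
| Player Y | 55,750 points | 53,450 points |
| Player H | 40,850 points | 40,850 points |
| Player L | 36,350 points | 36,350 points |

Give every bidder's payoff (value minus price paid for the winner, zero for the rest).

Player C 0 points, Player D 0 points, Player Y 6,450 points, Player H 0 points, Player L 0 points.

Bids in descending order: Player Y 53,450 points; Player C 49,300 points; Player H 40,850 points; Player L 36,350 points; Player D 28,900 points.
Player Y has the top bid and wins; the price is the second-highest bid, 49,300 points.
Player Y's payoff = 55,750 points − 49,300 points = 6,450 points. All other bidders lose, so their payoff is 0.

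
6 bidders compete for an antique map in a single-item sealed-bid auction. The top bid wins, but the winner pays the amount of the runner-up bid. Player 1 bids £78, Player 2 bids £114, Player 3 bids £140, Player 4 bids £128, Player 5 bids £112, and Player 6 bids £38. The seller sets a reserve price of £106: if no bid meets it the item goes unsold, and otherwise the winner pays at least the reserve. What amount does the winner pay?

£128

Ordered from highest: Player 3 £140, then Player 4 £128, then Player 2 £114, then Player 5 £112, then Player 1 £78, then Player 6 £38.
Player 3 has the highest bid, so Player 3 wins.
The second-highest bid is £128, which exceeds the reserve, so that sets the price.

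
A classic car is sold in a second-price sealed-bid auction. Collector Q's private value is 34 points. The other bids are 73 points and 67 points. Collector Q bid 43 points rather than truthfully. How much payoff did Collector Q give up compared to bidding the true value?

The highest competing bid is 73 points.
Bidding truthfully at 34 points: the top bid is 73 points (a rival), so Collector Q loses. Payoff = 0 points.
Bidding 43 points: the top bid is 73 points (a rival), so Collector Q loses. Payoff = 0 points.
Regret = truthful payoff − actual payoff = 0 points − 0 points = 0 points.

Payoff forgone: 0 points.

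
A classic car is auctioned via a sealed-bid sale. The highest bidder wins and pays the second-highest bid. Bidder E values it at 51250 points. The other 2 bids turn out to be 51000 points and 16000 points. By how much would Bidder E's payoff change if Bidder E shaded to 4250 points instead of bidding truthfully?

The highest competing bid is 51000 points.
Bidding truthfully at 51250 points: Bidder E has the top bid, wins, and pays the second-highest bid 51000 points. Payoff = 51250 points − 51000 points = 250 points.
Bidding 4250 points: the top bid is 51000 points (a rival), so Bidder E loses. Payoff = 0 points.
Change = 0 points − 250 points = -250 points.
This is the dominant-strategy logic: truthful bidding weakly beats any alternative.

-250 points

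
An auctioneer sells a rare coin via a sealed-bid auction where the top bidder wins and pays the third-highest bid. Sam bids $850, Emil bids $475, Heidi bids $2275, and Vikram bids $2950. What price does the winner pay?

Sorted high to low: Vikram $2950 > Heidi $2275 > Sam $850 > Emil $475.
Vikram is the highest bidder, so Vikram wins.
Under the third-price rule, the price is the third-highest bid: $850.

Price paid: $850.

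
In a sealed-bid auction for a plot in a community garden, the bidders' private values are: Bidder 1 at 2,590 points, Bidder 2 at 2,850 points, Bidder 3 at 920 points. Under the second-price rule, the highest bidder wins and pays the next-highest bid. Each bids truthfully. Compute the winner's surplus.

Winner's surplus: 260 points.

Bids in descending order: Bidder 2 2,850 points; Bidder 1 2,590 points; Bidder 3 920 points.
Bidder 2 wins with the top bid and pays the second-highest, 2,590 points.
Surplus = 2,850 points − 2,590 points = 260 points.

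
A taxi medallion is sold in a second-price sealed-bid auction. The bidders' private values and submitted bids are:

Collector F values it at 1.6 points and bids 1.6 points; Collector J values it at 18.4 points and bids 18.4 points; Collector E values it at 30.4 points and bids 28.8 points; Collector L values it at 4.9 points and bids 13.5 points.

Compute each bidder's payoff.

Bids in descending order: Collector E 28.8 points; Collector J 18.4 points; Collector L 13.5 points; Collector F 1.6 points.
Collector E has the top bid and wins; the price is the second-highest bid, 18.4 points.
Collector E's payoff = 30.4 points − 18.4 points = 12.0 points. All other bidders lose, so their payoff is 0.

Collector F 0.0 points, Collector J 0.0 points, Collector E 12.0 points, Collector L 0.0 points.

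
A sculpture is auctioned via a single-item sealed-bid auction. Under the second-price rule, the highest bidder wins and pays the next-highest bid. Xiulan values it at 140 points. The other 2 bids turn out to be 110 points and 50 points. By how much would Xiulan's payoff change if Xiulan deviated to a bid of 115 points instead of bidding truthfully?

The highest competing bid is 110 points.
Bidding truthfully at 140 points: Xiulan has the top bid, wins, and pays the second-highest bid 110 points. Payoff = 140 points − 110 points = 30 points.
Bidding 115 points: Xiulan has the top bid, wins, and pays the second-highest bid 110 points. Payoff = 140 points − 110 points = 30 points.
Change = 30 points − 30 points = 0 points.

Change in payoff: 0 points.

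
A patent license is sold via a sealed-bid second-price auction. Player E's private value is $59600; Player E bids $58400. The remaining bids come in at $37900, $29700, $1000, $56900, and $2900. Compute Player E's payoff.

Highest competing bid: $56900.
Player E's bid $58400 is the highest overall, so Player E wins and pays the second-highest bid, $56900.
Payoff = value − price = $59600 − $56900 = $2700.

Payoff = $2700.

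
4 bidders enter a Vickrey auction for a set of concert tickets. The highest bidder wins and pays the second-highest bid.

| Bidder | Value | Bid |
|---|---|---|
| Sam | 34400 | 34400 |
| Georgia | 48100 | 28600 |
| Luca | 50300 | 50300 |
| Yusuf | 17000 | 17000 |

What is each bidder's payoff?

Payoffs: Sam 0, Georgia 0, Luca 15900, Yusuf 0.

Ranking the bids: Luca 50300; Sam 34400; Georgia 28600; Yusuf 17000.
Luca has the top bid and wins; the price is the second-highest bid, 34400.
Luca's payoff = 50300 − 34400 = 15900. All other bidders lose, so their payoff is 0.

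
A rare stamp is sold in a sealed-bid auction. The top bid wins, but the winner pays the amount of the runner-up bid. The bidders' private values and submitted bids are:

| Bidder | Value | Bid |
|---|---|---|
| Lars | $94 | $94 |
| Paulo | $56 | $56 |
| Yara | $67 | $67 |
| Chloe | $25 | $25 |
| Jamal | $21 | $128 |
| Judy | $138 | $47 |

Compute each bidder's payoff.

Ranking the bids: Jamal $128; Lars $94; Yara $67; Paulo $56; Judy $47; Chloe $25.
Jamal has the top bid and wins; the price is the second-highest bid, $94.
Jamal's payoff = $21 − $94 = -$73. All other bidders lose, so their payoff is 0.

Payoffs: Lars $0, Paulo $0, Yara $0, Chloe $0, Jamal -$73, Judy $0.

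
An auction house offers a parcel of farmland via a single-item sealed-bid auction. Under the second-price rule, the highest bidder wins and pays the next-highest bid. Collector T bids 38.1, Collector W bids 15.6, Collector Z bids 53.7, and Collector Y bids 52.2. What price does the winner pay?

Bids in descending order: Collector Z 53.7; Collector Y 52.2; Collector T 38.1; Collector W 15.6.
Collector Z has the highest bid, so Collector Z wins.
The second-highest bid is 52.2, so that is what Collector Z pays.

52.2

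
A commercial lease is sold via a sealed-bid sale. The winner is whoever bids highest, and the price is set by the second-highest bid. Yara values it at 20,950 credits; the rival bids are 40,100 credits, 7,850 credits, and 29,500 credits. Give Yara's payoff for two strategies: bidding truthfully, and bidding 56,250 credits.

The highest competing bid is 40,100 credits.
Bidding truthfully at 20,950 credits: the top bid is 40,100 credits (a rival), so Yara loses. Payoff = 0 credits.
Bidding 56,250 credits: Yara has the top bid, wins, and pays the second-highest bid 40,100 credits. Payoff = 20,950 credits − 40,100 credits = -19,150 credits.
This is the dominant-strategy logic: truthful bidding weakly beats any alternative.

Truthful: 0 credits; alternative: -19,150 credits.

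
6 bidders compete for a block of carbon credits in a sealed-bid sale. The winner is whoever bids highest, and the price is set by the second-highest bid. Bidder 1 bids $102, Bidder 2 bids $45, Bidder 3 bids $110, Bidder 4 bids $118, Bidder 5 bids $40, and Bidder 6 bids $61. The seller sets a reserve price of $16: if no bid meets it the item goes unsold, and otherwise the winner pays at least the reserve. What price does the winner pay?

$110

Ordered from highest: Bidder 4 $118 > Bidder 3 $110 > Bidder 1 $102 > Bidder 6 $61 > Bidder 2 $45 > Bidder 5 $40.
Bidder 4 has the highest bid, so Bidder 4 wins.
The second-highest bid is $110, which exceeds the reserve, so that sets the price.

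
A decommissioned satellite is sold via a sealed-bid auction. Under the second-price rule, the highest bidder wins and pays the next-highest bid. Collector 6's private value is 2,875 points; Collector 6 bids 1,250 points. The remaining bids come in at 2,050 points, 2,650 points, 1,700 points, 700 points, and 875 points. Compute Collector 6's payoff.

Highest competing bid: 2,650 points.
Collector 6's bid 1,250 points is not the highest, so Collector 6 loses, pays nothing, and earns zero payoff.

0 points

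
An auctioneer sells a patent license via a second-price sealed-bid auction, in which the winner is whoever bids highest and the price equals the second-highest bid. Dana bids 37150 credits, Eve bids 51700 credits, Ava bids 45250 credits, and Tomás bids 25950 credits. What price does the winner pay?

Ordered from highest: Eve 51700 credits; Ava 45250 credits; Dana 37150 credits; Tomás 25950 credits.
Eve is the highest bidder, so Eve wins.
Under the second-price rule, the price is the second-highest bid: 45250 credits.

45250 credits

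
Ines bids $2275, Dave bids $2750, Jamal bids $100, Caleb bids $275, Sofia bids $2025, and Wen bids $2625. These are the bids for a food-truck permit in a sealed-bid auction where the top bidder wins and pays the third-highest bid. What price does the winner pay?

$2275

Ranking the bids: Dave $2750 > Wen $2625 > Ines $2275 > Sofia $2025 > Caleb $275 > Jamal $100.
Dave is the highest bidder, so Dave wins.
Under the third-price rule, the price is the third-highest bid: $2275.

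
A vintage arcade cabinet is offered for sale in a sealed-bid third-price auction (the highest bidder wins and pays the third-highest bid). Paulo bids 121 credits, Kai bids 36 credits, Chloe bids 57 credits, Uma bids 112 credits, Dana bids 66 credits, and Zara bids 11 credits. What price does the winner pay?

Ranking the bids: Paulo 121 credits, then Uma 112 credits, then Dana 66 credits, then Chloe 57 credits, then Kai 36 credits, then Zara 11 credits.
Paulo is the highest bidder, so Paulo wins.
Under the third-price rule, the price is the third-highest bid: 66 credits.

66 credits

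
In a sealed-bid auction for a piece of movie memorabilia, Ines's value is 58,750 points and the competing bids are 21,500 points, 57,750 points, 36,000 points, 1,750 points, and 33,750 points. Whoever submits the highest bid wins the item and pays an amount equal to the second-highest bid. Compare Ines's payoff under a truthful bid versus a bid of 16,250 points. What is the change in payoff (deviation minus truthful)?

Payoff change: -1,000 points.

The highest competing bid is 57,750 points.
Bidding truthfully at 58,750 points: Ines has the top bid, wins, and pays the second-highest bid 57,750 points. Payoff = 58,750 points − 57,750 points = 1,000 points.
Bidding 16,250 points: the top bid is 57,750 points (a rival), so Ines loses. Payoff = 0 points.
Change = 0 points − 1,000 points = -1,000 points.
This is the dominant-strategy logic: truthful bidding weakly beats any alternative.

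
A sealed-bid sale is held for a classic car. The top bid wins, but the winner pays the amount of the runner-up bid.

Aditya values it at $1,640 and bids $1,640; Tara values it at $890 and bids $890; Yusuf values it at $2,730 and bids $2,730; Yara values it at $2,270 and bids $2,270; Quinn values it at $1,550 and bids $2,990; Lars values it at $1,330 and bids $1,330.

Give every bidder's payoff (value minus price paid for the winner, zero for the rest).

Ordered from highest: Quinn $2,990; Yusuf $2,730; Yara $2,270; Aditya $1,640; Lars $1,330; Tara $890.
Quinn has the top bid and wins; the price is the second-highest bid, $2,730.
Quinn's payoff = $1,550 − $2,730 = -$1,180. All other bidders lose, so their payoff is 0.

Payoffs: Aditya $0, Tara $0, Yusuf $0, Yara $0, Quinn -$1,180, Lars $0.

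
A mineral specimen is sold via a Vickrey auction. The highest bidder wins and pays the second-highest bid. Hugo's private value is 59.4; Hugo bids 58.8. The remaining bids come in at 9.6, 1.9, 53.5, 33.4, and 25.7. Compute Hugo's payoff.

Highest competing bid: 53.5.
Hugo's bid 58.8 is the highest overall, so Hugo wins and pays the second-highest bid, 53.5.
Payoff = value − price = 59.4 − 53.5 = 5.9.

5.9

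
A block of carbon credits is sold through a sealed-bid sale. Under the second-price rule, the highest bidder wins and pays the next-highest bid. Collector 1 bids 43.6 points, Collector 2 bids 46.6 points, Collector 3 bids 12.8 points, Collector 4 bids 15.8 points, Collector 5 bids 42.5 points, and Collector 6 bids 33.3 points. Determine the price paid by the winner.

The winner pays 43.6 points.

Bids in descending order: Collector 2 46.6 points > Collector 1 43.6 points > Collector 5 42.5 points > Collector 6 33.3 points > Collector 4 15.8 points > Collector 3 12.8 points.
Collector 2 has the highest bid, so Collector 2 wins.
The second-highest bid is 43.6 points, so that is what Collector 2 pays.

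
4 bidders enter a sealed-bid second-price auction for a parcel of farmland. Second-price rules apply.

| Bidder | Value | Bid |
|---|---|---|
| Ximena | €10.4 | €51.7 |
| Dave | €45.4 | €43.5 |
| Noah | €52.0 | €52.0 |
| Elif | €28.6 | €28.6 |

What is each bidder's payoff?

Ordered from highest: Noah €52.0 > Ximena €51.7 > Dave €43.5 > Elif €28.6.
Noah has the top bid and wins; the price is the second-highest bid, €51.7.
Noah's payoff = €52.0 − €51.7 = €0.3. All other bidders lose, so their payoff is 0.

Ximena €0.0, Dave €0.0, Noah €0.3, Elif €0.0.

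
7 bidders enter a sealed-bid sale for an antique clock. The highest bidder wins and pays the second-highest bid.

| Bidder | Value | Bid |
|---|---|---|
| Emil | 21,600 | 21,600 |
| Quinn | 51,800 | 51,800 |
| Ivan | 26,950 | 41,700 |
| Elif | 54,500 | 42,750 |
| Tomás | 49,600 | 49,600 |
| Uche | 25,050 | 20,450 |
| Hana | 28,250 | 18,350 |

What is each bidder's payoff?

Payoffs: Emil 0, Quinn 2,200, Ivan 0, Elif 0, Tomás 0, Uche 0, Hana 0.

Bids in descending order: Quinn 51,800 > Tomás 49,600 > Elif 42,750 > Ivan 41,700 > Emil 21,600 > Uche 20,450 > Hana 18,350.
Quinn has the top bid and wins; the price is the second-highest bid, 49,600.
Quinn's payoff = 51,800 − 49,600 = 2,200. All other bidders lose, so their payoff is 0.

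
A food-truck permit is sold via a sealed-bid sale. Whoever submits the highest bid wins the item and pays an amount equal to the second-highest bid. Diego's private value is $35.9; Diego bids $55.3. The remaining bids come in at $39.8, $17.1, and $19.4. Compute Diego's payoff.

Highest competing bid: $39.8.
Diego's bid $55.3 is the highest overall, so Diego wins and pays the second-highest bid, $39.8.
Payoff = value − price = $35.9 − $39.8 = -$3.9.
Overbidding won the item at a price above value — truthful bidding would have avoided this loss.

Diego's payoff: -$3.9.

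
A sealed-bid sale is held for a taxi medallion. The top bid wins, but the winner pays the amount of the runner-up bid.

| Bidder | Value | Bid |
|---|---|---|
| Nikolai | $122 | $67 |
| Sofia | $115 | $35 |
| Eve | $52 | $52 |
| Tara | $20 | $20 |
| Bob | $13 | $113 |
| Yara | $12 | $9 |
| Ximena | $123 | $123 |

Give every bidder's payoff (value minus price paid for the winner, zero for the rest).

Nikolai $0, Sofia $0, Eve $0, Tara $0, Bob $0, Yara $0, Ximena $10.

Ordered from highest: Ximena $123, then Bob $113, then Nikolai $67, then Eve $52, then Sofia $35, then Tara $20, then Yara $9.
Ximena has the top bid and wins; the price is the second-highest bid, $113.
Ximena's payoff = $123 − $113 = $10. All other bidders lose, so their payoff is 0.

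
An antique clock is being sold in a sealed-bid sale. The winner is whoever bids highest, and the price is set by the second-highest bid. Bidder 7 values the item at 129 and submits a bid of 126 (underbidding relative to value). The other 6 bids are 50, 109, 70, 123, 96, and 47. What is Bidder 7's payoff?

6

Highest competing bid: 123.
Bidder 7's bid 126 is the highest overall, so Bidder 7 wins and pays the second-highest bid, 123.
Payoff = value − price = 129 − 123 = 6.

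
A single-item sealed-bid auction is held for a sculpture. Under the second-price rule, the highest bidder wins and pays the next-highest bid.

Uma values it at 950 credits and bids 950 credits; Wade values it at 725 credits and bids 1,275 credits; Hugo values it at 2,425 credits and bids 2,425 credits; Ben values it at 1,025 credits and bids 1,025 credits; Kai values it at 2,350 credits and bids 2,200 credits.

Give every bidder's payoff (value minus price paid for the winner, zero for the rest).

Payoffs: Uma 0 credits, Wade 0 credits, Hugo 225 credits, Ben 0 credits, Kai 0 credits.

Ordered from highest: Hugo 2,425 credits, then Kai 2,200 credits, then Wade 1,275 credits, then Ben 1,025 credits, then Uma 950 credits.
Hugo has the top bid and wins; the price is the second-highest bid, 2,200 credits.
Hugo's payoff = 2,425 credits − 2,200 credits = 225 credits. All other bidders lose, so their payoff is 0.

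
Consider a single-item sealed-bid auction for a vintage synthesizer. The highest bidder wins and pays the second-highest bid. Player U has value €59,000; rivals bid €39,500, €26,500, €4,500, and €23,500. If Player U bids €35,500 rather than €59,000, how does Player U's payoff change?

The highest competing bid is €39,500.
Bidding truthfully at €59,000: Player U has the top bid, wins, and pays the second-highest bid €39,500. Payoff = €59,000 − €39,500 = €19,500.
Bidding €35,500: the top bid is €39,500 (a rival), so Player U loses. Payoff = €0.
Change = €0 − €19,500 = -€19,500.
This is the dominant-strategy logic: truthful bidding weakly beats any alternative.

Change in payoff: -€19,500.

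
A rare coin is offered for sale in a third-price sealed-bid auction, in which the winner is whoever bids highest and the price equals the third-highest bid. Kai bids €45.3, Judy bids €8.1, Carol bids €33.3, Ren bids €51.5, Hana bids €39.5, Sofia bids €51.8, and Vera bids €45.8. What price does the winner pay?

Sorted high to low: Sofia €51.8 > Ren €51.5 > Vera €45.8 > Kai €45.3 > Hana €39.5 > Carol €33.3 > Judy €8.1.
Sofia is the highest bidder, so Sofia wins.
Under the third-price rule, the price is the third-highest bid: €45.8.

€45.8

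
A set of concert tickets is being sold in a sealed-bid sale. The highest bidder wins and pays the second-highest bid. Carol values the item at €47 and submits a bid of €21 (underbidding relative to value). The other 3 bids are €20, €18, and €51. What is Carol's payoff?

Carol's payoff: €0.

Highest competing bid: €51.
Carol's bid €21 is not the highest, so Carol loses, pays nothing, and earns zero payoff.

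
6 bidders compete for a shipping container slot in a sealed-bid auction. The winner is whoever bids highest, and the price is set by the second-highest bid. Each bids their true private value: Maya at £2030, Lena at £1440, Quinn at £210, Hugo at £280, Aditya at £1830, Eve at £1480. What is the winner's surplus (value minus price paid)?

Ranking the bids: Maya £2030 > Aditya £1830 > Eve £1480 > Lena £1440 > Hugo £280 > Quinn £210.
Maya wins with the top bid and pays the second-highest, £1830.
Surplus = £2030 − £1830 = £200.

£200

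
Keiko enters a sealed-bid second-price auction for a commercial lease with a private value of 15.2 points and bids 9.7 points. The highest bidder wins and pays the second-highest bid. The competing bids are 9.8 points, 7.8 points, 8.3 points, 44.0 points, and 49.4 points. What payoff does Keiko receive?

Highest competing bid: 49.4 points.
Keiko's bid 9.7 points is not the highest, so Keiko loses, pays nothing, and earns zero payoff.

0.0 points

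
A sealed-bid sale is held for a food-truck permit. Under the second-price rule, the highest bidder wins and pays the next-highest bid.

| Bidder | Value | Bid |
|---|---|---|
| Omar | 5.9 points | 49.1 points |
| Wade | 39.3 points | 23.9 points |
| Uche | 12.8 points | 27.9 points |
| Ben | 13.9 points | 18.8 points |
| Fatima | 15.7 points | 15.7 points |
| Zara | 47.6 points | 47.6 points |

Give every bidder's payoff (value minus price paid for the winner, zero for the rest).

Sorted high to low: Omar 49.1 points; Zara 47.6 points; Uche 27.9 points; Wade 23.9 points; Ben 18.8 points; Fatima 15.7 points.
Omar has the top bid and wins; the price is the second-highest bid, 47.6 points.
Omar's payoff = 5.9 points − 47.6 points = -41.7 points. All other bidders lose, so their payoff is 0.

Payoffs: Omar -41.7 points, Wade 0.0 points, Uche 0.0 points, Ben 0.0 points, Fatima 0.0 points, Zara 0.0 points.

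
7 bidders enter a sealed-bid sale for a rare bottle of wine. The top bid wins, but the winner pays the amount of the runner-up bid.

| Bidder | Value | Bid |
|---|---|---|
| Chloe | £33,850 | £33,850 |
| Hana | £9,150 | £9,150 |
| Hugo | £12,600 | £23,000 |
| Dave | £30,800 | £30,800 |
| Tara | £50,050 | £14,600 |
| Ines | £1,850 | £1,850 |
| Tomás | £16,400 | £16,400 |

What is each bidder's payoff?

Chloe £3,050, Hana £0, Hugo £0, Dave £0, Tara £0, Ines £0, Tomás £0.

Ordered from highest: Chloe £33,850; Dave £30,800; Hugo £23,000; Tomás £16,400; Tara £14,600; Hana £9,150; Ines £1,850.
Chloe has the top bid and wins; the price is the second-highest bid, £30,800.
Chloe's payoff = £33,850 − £30,800 = £3,050. All other bidders lose, so their payoff is 0.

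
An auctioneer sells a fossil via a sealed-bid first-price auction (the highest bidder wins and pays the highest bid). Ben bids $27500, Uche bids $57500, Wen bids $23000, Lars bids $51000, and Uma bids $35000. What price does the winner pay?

Bids in descending order: Uche $57500; Lars $51000; Uma $35000; Ben $27500; Wen $23000.
Uche is the highest bidder, so Uche wins.
Under the first-price rule, the price is the highest bid: $57500.

Price paid: $57500.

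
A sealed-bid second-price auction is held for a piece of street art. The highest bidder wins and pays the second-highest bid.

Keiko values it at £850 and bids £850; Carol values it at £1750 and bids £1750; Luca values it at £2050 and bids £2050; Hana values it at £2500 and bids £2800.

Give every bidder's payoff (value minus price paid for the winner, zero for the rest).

Sorted high to low: Hana £2800; Luca £2050; Carol £1750; Keiko £850.
Hana has the top bid and wins; the price is the second-highest bid, £2050.
Hana's payoff = £2500 − £2050 = £450. All other bidders lose, so their payoff is 0.

Payoffs: Keiko £0, Carol £0, Luca £0, Hana £450.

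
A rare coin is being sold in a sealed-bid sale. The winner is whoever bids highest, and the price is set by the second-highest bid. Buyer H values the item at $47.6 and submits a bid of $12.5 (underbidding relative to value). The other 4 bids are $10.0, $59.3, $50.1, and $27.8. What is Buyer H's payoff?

Buyer H's payoff: $0.0.

Highest competing bid: $59.3.
Buyer H's bid $12.5 is not the highest, so Buyer H loses, pays nothing, and earns zero payoff.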